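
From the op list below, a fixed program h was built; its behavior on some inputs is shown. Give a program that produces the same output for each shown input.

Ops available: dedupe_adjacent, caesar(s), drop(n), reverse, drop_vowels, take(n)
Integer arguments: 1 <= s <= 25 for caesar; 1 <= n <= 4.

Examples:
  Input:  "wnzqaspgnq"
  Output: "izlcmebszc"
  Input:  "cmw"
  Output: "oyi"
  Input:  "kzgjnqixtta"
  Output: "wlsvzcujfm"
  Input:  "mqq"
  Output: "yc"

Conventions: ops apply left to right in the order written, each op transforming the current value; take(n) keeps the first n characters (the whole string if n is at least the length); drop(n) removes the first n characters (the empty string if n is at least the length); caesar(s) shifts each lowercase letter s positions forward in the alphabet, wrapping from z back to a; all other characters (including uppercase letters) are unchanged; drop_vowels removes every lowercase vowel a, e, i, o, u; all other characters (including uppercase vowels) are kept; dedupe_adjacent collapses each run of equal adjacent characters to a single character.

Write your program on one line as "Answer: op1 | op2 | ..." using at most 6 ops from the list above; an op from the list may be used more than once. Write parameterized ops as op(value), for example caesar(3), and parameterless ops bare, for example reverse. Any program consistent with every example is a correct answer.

caesar(8) | reverse | dedupe_adjacent | reverse | caesar(4)

Check, running the answer program on each example:
  "wnzqaspgnq" -> "evhyiaxovy" -> "yvoxaiyhve" -> "yvoxaiyhve" -> "evhyiaxovy" -> "izlcmebszc"
  "cmw" -> "kue" -> "euk" -> "euk" -> "kue" -> "oyi"
  "kzgjnqixtta" -> "shorvyqfbbi" -> "ibbfqyvrohs" -> "ibfqyvrohs" -> "shorvyqfbi" -> "wlsvzcujfm"
  "mqq" -> "uyy" -> "yyu" -> "yu" -> "uy" -> "yc"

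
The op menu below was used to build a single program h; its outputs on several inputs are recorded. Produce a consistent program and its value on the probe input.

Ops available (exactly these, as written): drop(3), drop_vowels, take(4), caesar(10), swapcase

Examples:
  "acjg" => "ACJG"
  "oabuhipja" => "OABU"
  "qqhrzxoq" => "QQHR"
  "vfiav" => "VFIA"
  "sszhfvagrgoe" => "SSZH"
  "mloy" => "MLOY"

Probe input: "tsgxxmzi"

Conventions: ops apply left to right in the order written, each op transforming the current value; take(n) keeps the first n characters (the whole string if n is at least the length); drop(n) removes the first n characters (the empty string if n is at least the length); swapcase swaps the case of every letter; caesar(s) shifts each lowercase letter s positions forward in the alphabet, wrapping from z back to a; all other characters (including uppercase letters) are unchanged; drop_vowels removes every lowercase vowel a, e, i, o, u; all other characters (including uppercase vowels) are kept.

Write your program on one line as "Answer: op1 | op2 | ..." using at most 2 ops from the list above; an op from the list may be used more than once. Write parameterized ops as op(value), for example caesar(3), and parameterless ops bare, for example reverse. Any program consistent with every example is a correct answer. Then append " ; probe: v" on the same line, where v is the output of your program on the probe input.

swapcase | take(4) ; probe: "TSGX"

Check, running the answer program on each example:
  "acjg" -> "ACJG" -> "ACJG"
  "oabuhipja" -> "OABUHIPJA" -> "OABU"
  "qqhrzxoq" -> "QQHRZXOQ" -> "QQHR"
  "vfiav" -> "VFIAV" -> "VFIA"
  "sszhfvagrgoe" -> "SSZHFVAGRGOE" -> "SSZH"
  "mloy" -> "MLOY" -> "MLOY"
  probe: "tsgxxmzi" -> "TSGXXMZI" -> "TSGX"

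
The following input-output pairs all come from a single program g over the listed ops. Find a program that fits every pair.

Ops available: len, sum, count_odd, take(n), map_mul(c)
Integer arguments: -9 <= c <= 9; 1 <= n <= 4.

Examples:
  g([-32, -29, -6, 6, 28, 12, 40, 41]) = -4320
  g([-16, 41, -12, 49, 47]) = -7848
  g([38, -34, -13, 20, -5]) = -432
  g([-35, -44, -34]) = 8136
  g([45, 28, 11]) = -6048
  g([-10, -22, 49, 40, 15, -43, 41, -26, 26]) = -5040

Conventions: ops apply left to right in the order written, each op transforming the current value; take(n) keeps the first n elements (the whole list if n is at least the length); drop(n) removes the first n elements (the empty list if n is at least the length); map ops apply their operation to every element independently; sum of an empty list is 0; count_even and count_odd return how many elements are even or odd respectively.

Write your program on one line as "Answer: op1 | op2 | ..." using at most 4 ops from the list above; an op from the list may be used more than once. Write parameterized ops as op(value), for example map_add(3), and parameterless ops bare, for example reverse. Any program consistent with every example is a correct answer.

map_mul(8) | map_mul(-9) | sum

Check, running the answer program on each example:
  [-32, -29, -6, 6, 28, 12, 40, 41] -> [-256, -232, -48, 48, 224, 96, 320, 328] -> [2304, 2088, 432, -432, -2016, -864, -2880, -2952] -> -4320
  [-16, 41, -12, 49, 47] -> [-128, 328, -96, 392, 376] -> [1152, -2952, 864, -3528, -3384] -> -7848
  [38, -34, -13, 20, -5] -> [304, -272, -104, 160, -40] -> [-2736, 2448, 936, -1440, 360] -> -432
  [-35, -44, -34] -> [-280, -352, -272] -> [2520, 3168, 2448] -> 8136
  [45, 28, 11] -> [360, 224, 88] -> [-3240, -2016, -792] -> -6048
  [-10, -22, 49, 40, 15, -43, 41, -26, 26] -> [-80, -176, 392, 320, 120, -344, 328, -208, 208] -> [720, 1584, -3528, -2880, -1080, 3096, -2952, 1872, -1872] -> -5040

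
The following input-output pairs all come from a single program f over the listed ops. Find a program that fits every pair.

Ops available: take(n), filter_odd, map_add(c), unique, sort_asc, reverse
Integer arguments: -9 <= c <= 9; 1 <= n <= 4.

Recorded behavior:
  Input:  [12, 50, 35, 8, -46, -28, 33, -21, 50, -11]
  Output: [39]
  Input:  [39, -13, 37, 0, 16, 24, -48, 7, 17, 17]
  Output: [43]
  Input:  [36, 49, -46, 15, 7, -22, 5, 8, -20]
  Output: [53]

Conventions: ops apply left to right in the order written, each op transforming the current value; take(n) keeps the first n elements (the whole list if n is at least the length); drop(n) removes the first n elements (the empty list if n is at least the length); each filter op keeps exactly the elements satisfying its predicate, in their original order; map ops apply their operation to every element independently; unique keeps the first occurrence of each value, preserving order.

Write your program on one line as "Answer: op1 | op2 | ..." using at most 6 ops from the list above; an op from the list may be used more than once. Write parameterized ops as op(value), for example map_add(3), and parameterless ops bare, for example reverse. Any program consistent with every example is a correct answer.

map_add(6) | unique | filter_odd | map_add(6) | map_add(-8) | take(1)

Check, running the answer program on each example:
  [12, 50, 35, 8, -46, -28, 33, -21, 50, -11] -> [18, 56, 41, 14, -40, -22, 39, -15, 56, -5] -> [18, 56, 41, 14, -40, -22, 39, -15, -5] -> [41, 39, -15, -5] -> [47, 45, -9, 1] -> [39, 37, -17, -7] -> [39]
  [39, -13, 37, 0, 16, 24, -48, 7, 17, 17] -> [45, -7, 43, 6, 22, 30, -42, 13, 23, 23] -> [45, -7, 43, 6, 22, 30, -42, 13, 23] -> [45, -7, 43, 13, 23] -> [51, -1, 49, 19, 29] -> [43, -9, 41, 11, 21] -> [43]
  [36, 49, -46, 15, 7, -22, 5, 8, -20] -> [42, 55, -40, 21, 13, -16, 11, 14, -14] -> [42, 55, -40, 21, 13, -16, 11, 14, -14] -> [55, 21, 13, 11] -> [61, 27, 19, 17] -> [53, 19, 11, 9] -> [53]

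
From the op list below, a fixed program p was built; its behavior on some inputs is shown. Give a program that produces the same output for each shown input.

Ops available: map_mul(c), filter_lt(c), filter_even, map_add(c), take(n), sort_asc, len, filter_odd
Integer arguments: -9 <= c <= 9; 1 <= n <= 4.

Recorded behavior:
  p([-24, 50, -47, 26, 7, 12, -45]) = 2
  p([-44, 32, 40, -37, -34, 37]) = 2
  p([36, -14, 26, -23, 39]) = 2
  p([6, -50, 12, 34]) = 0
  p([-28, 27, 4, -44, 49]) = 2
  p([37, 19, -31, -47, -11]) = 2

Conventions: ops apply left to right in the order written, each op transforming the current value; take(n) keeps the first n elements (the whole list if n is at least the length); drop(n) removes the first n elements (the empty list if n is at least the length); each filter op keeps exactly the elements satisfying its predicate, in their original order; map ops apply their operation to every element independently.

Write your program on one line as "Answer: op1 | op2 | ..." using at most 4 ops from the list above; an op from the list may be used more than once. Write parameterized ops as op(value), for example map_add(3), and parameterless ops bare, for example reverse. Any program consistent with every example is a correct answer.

filter_odd | take(2) | len

Check, running the answer program on each example:
  [-24, 50, -47, 26, 7, 12, -45] -> [-47, 7, -45] -> [-47, 7] -> 2
  [-44, 32, 40, -37, -34, 37] -> [-37, 37] -> [-37, 37] -> 2
  [36, -14, 26, -23, 39] -> [-23, 39] -> [-23, 39] -> 2
  [6, -50, 12, 34] -> [] -> [] -> 0
  [-28, 27, 4, -44, 49] -> [27, 49] -> [27, 49] -> 2
  [37, 19, -31, -47, -11] -> [37, 19, -31, -47, -11] -> [37, 19] -> 2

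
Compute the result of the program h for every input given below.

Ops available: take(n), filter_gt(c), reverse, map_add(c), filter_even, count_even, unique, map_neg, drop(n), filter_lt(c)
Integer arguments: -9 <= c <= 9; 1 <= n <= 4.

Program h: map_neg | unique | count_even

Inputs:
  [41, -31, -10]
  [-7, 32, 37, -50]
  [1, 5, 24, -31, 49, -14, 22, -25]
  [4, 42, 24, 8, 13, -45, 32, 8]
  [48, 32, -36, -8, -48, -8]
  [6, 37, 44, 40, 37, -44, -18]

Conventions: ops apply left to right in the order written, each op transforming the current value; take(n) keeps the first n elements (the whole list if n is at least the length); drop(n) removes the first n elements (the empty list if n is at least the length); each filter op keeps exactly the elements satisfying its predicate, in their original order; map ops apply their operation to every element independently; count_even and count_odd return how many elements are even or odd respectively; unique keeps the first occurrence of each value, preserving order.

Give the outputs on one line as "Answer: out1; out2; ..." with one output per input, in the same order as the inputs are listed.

1; 2; 3; 5; 5; 5

Execution, op by op:
  [41, -31, -10] -> [-41, 31, 10] -> [-41, 31, 10] -> 1
  [-7, 32, 37, -50] -> [7, -32, -37, 50] -> [7, -32, -37, 50] -> 2
  [1, 5, 24, -31, 49, -14, 22, -25] -> [-1, -5, -24, 31, -49, 14, -22, 25] -> [-1, -5, -24, 31, -49, 14, -22, 25] -> 3
  [4, 42, 24, 8, 13, -45, 32, 8] -> [-4, -42, -24, -8, -13, 45, -32, -8] -> [-4, -42, -24, -8, -13, 45, -32] -> 5
  [48, 32, -36, -8, -48, -8] -> [-48, -32, 36, 8, 48, 8] -> [-48, -32, 36, 8, 48] -> 5
  [6, 37, 44, 40, 37, -44, -18] -> [-6, -37, -44, -40, -37, 44, 18] -> [-6, -37, -44, -40, 44, 18] -> 5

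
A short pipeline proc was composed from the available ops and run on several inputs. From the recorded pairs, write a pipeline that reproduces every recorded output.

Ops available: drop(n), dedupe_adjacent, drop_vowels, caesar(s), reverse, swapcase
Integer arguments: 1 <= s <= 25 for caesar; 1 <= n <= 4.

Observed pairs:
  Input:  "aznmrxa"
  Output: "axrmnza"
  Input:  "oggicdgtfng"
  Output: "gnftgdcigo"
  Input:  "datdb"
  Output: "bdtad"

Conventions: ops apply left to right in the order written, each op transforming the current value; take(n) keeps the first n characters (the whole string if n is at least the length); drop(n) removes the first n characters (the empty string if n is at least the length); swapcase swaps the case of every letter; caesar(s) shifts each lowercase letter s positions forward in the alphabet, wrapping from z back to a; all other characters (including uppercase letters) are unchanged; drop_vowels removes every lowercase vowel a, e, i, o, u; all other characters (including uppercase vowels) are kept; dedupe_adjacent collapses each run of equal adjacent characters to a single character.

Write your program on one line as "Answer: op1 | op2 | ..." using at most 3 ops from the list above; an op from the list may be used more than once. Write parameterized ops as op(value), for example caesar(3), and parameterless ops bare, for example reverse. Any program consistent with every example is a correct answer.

reverse | dedupe_adjacent

Check, running the answer program on each example:
  "aznmrxa" -> "axrmnza" -> "axrmnza"
  "oggicdgtfng" -> "gnftgdciggo" -> "gnftgdcigo"
  "datdb" -> "bdtad" -> "bdtad"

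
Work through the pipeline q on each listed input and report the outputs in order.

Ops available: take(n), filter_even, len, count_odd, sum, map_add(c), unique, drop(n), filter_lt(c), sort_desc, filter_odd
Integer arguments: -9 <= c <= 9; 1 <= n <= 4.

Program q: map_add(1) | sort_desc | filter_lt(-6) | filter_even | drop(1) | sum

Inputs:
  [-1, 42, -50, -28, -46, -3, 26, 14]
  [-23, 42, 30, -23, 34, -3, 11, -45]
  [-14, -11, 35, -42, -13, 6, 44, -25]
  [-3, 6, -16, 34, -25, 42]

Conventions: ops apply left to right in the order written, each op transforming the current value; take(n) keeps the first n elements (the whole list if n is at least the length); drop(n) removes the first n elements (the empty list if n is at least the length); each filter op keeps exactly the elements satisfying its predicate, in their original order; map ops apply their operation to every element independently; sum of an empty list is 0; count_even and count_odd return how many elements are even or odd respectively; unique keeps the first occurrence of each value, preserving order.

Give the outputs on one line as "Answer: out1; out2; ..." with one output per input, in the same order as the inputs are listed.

Execution, op by op:
  [-1, 42, -50, -28, -46, -3, 26, 14] -> [0, 43, -49, -27, -45, -2, 27, 15] -> [43, 27, 15, 0, -2, -27, -45, -49] -> [-27, -45, -49] -> [] -> [] -> 0
  [-23, 42, 30, -23, 34, -3, 11, -45] -> [-22, 43, 31, -22, 35, -2, 12, -44] -> [43, 35, 31, 12, -2, -22, -22, -44] -> [-22, -22, -44] -> [-22, -22, -44] -> [-22, -44] -> -66
  [-14, -11, 35, -42, -13, 6, 44, -25] -> [-13, -10, 36, -41, -12, 7, 45, -24] -> [45, 36, 7, -10, -12, -13, -24, -41] -> [-10, -12, -13, -24, -41] -> [-10, -12, -24] -> [-12, -24] -> -36
  [-3, 6, -16, 34, -25, 42] -> [-2, 7, -15, 35, -24, 43] -> [43, 35, 7, -2, -15, -24] -> [-15, -24] -> [-24] -> [] -> 0

0; -66; -36; 0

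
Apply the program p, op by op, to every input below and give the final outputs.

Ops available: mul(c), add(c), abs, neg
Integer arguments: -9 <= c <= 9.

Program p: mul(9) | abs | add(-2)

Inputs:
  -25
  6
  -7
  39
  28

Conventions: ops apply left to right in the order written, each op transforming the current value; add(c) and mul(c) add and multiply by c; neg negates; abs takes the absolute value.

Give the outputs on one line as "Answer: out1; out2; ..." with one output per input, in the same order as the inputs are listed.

Execution, op by op:
  -25 -> -225 -> 225 -> 223
  6 -> 54 -> 54 -> 52
  -7 -> -63 -> 63 -> 61
  39 -> 351 -> 351 -> 349
  28 -> 252 -> 252 -> 250

223; 52; 61; 349; 250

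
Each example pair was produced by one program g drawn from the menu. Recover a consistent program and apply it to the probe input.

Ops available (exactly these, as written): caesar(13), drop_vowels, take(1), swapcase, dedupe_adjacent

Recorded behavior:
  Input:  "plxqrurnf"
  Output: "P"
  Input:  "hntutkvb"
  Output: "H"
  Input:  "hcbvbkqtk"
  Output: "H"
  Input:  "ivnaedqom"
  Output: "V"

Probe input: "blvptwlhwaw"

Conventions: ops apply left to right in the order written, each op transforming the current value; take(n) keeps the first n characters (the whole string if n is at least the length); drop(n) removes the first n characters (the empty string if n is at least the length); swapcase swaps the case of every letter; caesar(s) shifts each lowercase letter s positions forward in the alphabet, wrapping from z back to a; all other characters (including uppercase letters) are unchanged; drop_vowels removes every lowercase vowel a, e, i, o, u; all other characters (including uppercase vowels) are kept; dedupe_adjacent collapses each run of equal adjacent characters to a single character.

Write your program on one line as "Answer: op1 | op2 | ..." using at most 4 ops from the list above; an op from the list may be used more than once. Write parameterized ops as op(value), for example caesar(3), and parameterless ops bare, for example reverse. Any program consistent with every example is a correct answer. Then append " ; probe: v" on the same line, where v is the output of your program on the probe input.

drop_vowels | take(1) | swapcase ; probe: "B"

Check, running the answer program on each example:
  "plxqrurnf" -> "plxqrrnf" -> "p" -> "P"
  "hntutkvb" -> "hnttkvb" -> "h" -> "H"
  "hcbvbkqtk" -> "hcbvbkqtk" -> "h" -> "H"
  "ivnaedqom" -> "vndqm" -> "v" -> "V"
  probe: "blvptwlhwaw" -> "blvptwlhww" -> "b" -> "B"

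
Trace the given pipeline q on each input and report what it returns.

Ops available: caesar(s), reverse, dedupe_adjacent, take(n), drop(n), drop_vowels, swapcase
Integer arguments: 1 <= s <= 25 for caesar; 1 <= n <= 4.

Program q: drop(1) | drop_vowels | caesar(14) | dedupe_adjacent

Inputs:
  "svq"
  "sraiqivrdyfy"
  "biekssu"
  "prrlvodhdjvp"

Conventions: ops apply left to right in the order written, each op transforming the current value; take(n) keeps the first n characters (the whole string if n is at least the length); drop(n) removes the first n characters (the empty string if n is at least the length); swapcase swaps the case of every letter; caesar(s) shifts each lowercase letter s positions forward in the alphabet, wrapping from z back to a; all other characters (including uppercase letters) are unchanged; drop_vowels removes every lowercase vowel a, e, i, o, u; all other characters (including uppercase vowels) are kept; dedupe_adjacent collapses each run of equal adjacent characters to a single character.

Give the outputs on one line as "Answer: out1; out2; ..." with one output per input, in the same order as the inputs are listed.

"je"; "fejfrmtm"; "yg"; "fzjrvrxjd"

Execution, op by op:
  "svq" -> "vq" -> "vq" -> "je" -> "je"
  "sraiqivrdyfy" -> "raiqivrdyfy" -> "rqvrdyfy" -> "fejfrmtm" -> "fejfrmtm"
  "biekssu" -> "iekssu" -> "kss" -> "ygg" -> "yg"
  "prrlvodhdjvp" -> "rrlvodhdjvp" -> "rrlvdhdjvp" -> "ffzjrvrxjd" -> "fzjrvrxjd"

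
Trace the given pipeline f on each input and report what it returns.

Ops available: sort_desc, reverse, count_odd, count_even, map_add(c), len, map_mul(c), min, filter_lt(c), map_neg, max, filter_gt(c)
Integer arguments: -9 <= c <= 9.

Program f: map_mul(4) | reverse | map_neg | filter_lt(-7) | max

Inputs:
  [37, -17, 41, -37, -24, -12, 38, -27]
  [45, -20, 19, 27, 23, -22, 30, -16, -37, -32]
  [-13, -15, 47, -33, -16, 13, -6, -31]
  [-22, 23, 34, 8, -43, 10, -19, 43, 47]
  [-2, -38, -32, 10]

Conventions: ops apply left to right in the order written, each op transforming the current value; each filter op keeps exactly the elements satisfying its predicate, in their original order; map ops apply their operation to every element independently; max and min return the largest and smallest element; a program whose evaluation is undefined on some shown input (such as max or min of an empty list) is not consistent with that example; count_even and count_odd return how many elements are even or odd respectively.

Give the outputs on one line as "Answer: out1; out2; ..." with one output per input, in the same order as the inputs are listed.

Execution, op by op:
  [37, -17, 41, -37, -24, -12, 38, -27] -> [148, -68, 164, -148, -96, -48, 152, -108] -> [-108, 152, -48, -96, -148, 164, -68, 148] -> [108, -152, 48, 96, 148, -164, 68, -148] -> [-152, -164, -148] -> -148
  [45, -20, 19, 27, 23, -22, 30, -16, -37, -32] -> [180, -80, 76, 108, 92, -88, 120, -64, -148, -128] -> [-128, -148, -64, 120, -88, 92, 108, 76, -80, 180] -> [128, 148, 64, -120, 88, -92, -108, -76, 80, -180] -> [-120, -92, -108, -76, -180] -> -76
  [-13, -15, 47, -33, -16, 13, -6, -31] -> [-52, -60, 188, -132, -64, 52, -24, -124] -> [-124, -24, 52, -64, -132, 188, -60, -52] -> [124, 24, -52, 64, 132, -188, 60, 52] -> [-52, -188] -> -52
  [-22, 23, 34, 8, -43, 10, -19, 43, 47] -> [-88, 92, 136, 32, -172, 40, -76, 172, 188] -> [188, 172, -76, 40, -172, 32, 136, 92, -88] -> [-188, -172, 76, -40, 172, -32, -136, -92, 88] -> [-188, -172, -40, -32, -136, -92] -> -32
  [-2, -38, -32, 10] -> [-8, -152, -128, 40] -> [40, -128, -152, -8] -> [-40, 128, 152, 8] -> [-40] -> -40

-148; -76; -52; -32; -40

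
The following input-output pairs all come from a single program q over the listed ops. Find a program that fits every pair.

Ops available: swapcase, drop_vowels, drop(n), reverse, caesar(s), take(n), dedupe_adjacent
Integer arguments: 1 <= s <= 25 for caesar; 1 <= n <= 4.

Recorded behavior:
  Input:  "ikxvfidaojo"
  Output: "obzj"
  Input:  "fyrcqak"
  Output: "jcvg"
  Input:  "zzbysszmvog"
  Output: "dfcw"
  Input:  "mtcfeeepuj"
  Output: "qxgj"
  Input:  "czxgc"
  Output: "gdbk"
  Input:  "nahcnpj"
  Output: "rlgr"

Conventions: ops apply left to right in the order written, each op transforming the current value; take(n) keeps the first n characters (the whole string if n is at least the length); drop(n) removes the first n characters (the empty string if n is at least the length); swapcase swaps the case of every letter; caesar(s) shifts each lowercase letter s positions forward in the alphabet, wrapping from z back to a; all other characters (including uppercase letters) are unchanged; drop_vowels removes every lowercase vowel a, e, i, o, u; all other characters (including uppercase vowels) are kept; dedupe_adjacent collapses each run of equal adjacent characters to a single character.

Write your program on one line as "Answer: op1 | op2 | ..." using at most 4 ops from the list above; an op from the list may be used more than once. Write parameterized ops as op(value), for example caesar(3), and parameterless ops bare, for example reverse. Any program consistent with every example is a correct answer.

drop_vowels | dedupe_adjacent | caesar(4) | take(4)

Check, running the answer program on each example:
  "ikxvfidaojo" -> "kxvfdj" -> "kxvfdj" -> "obzjhn" -> "obzj"
  "fyrcqak" -> "fyrcqk" -> "fyrcqk" -> "jcvguo" -> "jcvg"
  "zzbysszmvog" -> "zzbysszmvg" -> "zbyszmvg" -> "dfcwdqzk" -> "dfcw"
  "mtcfeeepuj" -> "mtcfpj" -> "mtcfpj" -> "qxgjtn" -> "qxgj"
  "czxgc" -> "czxgc" -> "czxgc" -> "gdbkg" -> "gdbk"
  "nahcnpj" -> "nhcnpj" -> "nhcnpj" -> "rlgrtn" -> "rlgr"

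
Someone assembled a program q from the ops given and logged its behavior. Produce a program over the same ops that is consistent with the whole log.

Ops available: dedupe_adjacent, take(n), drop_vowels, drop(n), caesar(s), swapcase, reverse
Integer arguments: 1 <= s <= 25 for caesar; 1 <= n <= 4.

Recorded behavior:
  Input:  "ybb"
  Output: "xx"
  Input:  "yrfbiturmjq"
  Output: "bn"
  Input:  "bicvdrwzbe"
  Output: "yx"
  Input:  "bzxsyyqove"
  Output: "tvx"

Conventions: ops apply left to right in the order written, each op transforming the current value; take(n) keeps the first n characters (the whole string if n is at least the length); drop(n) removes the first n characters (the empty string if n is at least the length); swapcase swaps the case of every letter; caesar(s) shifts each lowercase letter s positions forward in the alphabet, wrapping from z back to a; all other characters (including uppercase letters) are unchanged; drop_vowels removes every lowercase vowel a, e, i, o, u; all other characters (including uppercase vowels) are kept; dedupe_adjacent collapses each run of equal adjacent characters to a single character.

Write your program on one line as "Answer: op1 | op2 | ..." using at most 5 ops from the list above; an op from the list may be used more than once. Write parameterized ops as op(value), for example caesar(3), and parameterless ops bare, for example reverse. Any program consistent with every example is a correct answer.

take(3) | caesar(22) | reverse | drop_vowels

Check, running the answer program on each example:
  "ybb" -> "ybb" -> "uxx" -> "xxu" -> "xx"
  "yrfbiturmjq" -> "yrf" -> "unb" -> "bnu" -> "bn"
  "bicvdrwzbe" -> "bic" -> "xey" -> "yex" -> "yx"
  "bzxsyyqove" -> "bzx" -> "xvt" -> "tvx" -> "tvx"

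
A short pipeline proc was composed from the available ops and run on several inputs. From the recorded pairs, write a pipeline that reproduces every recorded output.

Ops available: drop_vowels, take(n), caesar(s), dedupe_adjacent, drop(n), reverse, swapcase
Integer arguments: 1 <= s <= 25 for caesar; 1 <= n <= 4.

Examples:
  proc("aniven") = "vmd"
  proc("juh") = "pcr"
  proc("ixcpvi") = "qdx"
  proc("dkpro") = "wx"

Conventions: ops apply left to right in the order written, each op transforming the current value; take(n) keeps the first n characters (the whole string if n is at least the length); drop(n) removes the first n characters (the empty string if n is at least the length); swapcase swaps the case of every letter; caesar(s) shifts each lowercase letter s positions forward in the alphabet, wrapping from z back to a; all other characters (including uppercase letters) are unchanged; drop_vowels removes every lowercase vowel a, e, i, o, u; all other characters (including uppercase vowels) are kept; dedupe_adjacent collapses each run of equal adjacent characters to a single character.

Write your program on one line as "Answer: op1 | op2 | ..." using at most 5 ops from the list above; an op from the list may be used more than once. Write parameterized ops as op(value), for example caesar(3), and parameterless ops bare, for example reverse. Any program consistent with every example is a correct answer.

reverse | caesar(3) | take(3) | drop_vowels | caesar(5)

Check, running the answer program on each example:
  "aniven" -> "nevina" -> "qhylqd" -> "qhy" -> "qhy" -> "vmd"
  "juh" -> "huj" -> "kxm" -> "kxm" -> "kxm" -> "pcr"
  "ixcpvi" -> "ivpcxi" -> "lysfal" -> "lys" -> "lys" -> "qdx"
  "dkpro" -> "orpkd" -> "rusng" -> "rus" -> "rs" -> "wx"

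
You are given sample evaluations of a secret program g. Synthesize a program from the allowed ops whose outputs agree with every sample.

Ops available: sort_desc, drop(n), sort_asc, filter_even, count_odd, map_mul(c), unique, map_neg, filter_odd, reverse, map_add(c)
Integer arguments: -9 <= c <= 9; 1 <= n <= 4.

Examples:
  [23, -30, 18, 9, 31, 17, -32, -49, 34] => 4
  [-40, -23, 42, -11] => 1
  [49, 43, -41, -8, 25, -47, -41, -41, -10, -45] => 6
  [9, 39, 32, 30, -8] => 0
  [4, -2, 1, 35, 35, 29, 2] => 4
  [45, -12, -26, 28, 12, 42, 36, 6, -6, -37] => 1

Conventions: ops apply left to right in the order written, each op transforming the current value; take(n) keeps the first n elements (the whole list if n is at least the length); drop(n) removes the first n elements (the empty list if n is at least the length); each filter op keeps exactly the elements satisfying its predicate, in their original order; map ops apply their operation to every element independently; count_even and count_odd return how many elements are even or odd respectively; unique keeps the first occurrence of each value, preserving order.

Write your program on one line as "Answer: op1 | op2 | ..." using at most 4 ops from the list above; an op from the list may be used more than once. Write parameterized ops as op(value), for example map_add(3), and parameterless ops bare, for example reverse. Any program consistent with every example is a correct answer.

drop(2) | reverse | sort_desc | count_odd

Check, running the answer program on each example:
  [23, -30, 18, 9, 31, 17, -32, -49, 34] -> [18, 9, 31, 17, -32, -49, 34] -> [34, -49, -32, 17, 31, 9, 18] -> [34, 31, 18, 17, 9, -32, -49] -> 4
  [-40, -23, 42, -11] -> [42, -11] -> [-11, 42] -> [42, -11] -> 1
  [49, 43, -41, -8, 25, -47, -41, -41, -10, -45] -> [-41, -8, 25, -47, -41, -41, -10, -45] -> [-45, -10, -41, -41, -47, 25, -8, -41] -> [25, -8, -10, -41, -41, -41, -45, -47] -> 6
  [9, 39, 32, 30, -8] -> [32, 30, -8] -> [-8, 30, 32] -> [32, 30, -8] -> 0
  [4, -2, 1, 35, 35, 29, 2] -> [1, 35, 35, 29, 2] -> [2, 29, 35, 35, 1] -> [35, 35, 29, 2, 1] -> 4
  [45, -12, -26, 28, 12, 42, 36, 6, -6, -37] -> [-26, 28, 12, 42, 36, 6, -6, -37] -> [-37, -6, 6, 36, 42, 12, 28, -26] -> [42, 36, 28, 12, 6, -6, -26, -37] -> 1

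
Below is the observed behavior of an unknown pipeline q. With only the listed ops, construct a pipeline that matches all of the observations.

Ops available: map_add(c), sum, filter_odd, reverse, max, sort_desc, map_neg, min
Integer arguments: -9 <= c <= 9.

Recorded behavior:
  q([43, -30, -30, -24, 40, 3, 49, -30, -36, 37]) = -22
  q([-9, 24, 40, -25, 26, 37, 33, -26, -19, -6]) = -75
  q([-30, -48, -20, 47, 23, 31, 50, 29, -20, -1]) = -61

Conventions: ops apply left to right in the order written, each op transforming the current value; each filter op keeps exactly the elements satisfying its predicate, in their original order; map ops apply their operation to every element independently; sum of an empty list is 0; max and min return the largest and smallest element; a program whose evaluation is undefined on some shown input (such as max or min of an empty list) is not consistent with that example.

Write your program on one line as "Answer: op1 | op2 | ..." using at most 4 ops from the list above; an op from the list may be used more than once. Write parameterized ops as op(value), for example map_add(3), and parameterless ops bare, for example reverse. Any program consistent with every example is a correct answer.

sort_desc | map_neg | sort_desc | sum

Check, running the answer program on each example:
  [43, -30, -30, -24, 40, 3, 49, -30, -36, 37] -> [49, 43, 40, 37, 3, -24, -30, -30, -30, -36] -> [-49, -43, -40, -37, -3, 24, 30, 30, 30, 36] -> [36, 30, 30, 30, 24, -3, -37, -40, -43, -49] -> -22
  [-9, 24, 40, -25, 26, 37, 33, -26, -19, -6] -> [40, 37, 33, 26, 24, -6, -9, -19, -25, -26] -> [-40, -37, -33, -26, -24, 6, 9, 19, 25, 26] -> [26, 25, 19, 9, 6, -24, -26, -33, -37, -40] -> -75
  [-30, -48, -20, 47, 23, 31, 50, 29, -20, -1] -> [50, 47, 31, 29, 23, -1, -20, -20, -30, -48] -> [-50, -47, -31, -29, -23, 1, 20, 20, 30, 48] -> [48, 30, 20, 20, 1, -23, -29, -31, -47, -50] -> -61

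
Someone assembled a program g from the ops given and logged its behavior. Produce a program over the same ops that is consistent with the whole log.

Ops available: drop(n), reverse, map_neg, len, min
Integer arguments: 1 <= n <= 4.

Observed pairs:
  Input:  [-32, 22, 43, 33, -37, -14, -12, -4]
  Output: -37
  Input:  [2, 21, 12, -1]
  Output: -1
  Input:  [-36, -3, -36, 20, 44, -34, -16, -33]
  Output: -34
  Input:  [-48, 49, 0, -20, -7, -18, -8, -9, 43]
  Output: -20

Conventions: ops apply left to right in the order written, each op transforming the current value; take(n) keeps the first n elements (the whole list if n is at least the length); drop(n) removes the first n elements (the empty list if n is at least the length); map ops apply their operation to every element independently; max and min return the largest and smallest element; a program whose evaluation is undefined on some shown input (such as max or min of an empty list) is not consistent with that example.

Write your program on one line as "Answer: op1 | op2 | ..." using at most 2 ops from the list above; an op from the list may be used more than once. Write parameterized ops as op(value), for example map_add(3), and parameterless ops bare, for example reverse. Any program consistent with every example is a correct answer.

drop(3) | min

Check, running the answer program on each example:
  [-32, 22, 43, 33, -37, -14, -12, -4] -> [33, -37, -14, -12, -4] -> -37
  [2, 21, 12, -1] -> [-1] -> -1
  [-36, -3, -36, 20, 44, -34, -16, -33] -> [20, 44, -34, -16, -33] -> -34
  [-48, 49, 0, -20, -7, -18, -8, -9, 43] -> [-20, -7, -18, -8, -9, 43] -> -20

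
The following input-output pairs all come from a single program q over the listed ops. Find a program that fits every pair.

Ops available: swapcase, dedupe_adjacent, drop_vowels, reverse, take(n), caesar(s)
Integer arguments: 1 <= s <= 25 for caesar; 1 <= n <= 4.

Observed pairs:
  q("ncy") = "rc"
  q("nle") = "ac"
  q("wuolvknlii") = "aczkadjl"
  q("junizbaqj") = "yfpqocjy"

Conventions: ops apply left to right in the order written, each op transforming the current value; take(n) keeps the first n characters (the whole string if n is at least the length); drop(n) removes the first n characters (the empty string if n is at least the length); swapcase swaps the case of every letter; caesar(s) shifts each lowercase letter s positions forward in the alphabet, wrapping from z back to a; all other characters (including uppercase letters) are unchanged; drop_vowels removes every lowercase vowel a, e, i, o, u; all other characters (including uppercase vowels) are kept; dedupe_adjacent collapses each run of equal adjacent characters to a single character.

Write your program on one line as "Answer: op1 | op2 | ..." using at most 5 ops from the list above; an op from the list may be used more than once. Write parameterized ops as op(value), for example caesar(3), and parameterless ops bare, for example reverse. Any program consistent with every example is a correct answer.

caesar(22) | drop_vowels | reverse | caesar(19)

Check, running the answer program on each example:
  "ncy" -> "jyu" -> "jy" -> "yj" -> "rc"
  "nle" -> "jha" -> "jh" -> "hj" -> "ac"
  "wuolvknlii" -> "sqkhrgjhee" -> "sqkhrgjh" -> "hjgrhkqs" -> "aczkadjl"
  "junizbaqj" -> "fqjevxwmf" -> "fqjvxwmf" -> "fmwxvjqf" -> "yfpqocjy"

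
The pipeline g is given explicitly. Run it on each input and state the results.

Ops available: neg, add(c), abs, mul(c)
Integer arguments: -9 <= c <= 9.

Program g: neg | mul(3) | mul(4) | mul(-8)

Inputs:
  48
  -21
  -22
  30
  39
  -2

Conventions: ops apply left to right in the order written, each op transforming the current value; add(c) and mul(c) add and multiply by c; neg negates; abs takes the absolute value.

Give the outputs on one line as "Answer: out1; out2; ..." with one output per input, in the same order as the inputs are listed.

4608; -2016; -2112; 2880; 3744; -192

Execution, op by op:
  48 -> -48 -> -144 -> -576 -> 4608
  -21 -> 21 -> 63 -> 252 -> -2016
  -22 -> 22 -> 66 -> 264 -> -2112
  30 -> -30 -> -90 -> -360 -> 2880
  39 -> -39 -> -117 -> -468 -> 3744
  -2 -> 2 -> 6 -> 24 -> -192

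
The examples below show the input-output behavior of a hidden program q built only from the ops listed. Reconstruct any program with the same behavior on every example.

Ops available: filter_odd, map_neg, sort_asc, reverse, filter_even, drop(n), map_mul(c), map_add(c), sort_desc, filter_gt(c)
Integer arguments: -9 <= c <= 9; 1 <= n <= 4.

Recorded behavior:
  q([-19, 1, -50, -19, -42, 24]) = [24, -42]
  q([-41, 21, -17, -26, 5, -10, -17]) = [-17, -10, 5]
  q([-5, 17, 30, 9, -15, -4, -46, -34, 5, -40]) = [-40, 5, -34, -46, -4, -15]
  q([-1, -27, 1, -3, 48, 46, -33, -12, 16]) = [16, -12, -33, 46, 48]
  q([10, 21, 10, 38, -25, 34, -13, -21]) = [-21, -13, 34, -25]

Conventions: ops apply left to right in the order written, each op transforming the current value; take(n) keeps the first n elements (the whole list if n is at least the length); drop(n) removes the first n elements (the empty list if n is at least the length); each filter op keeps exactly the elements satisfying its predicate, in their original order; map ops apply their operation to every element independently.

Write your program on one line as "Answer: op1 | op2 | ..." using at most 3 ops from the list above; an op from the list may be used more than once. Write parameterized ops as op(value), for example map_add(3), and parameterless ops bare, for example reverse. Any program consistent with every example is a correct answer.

drop(3) | drop(1) | reverse

Check, running the answer program on each example:
  [-19, 1, -50, -19, -42, 24] -> [-19, -42, 24] -> [-42, 24] -> [24, -42]
  [-41, 21, -17, -26, 5, -10, -17] -> [-26, 5, -10, -17] -> [5, -10, -17] -> [-17, -10, 5]
  [-5, 17, 30, 9, -15, -4, -46, -34, 5, -40] -> [9, -15, -4, -46, -34, 5, -40] -> [-15, -4, -46, -34, 5, -40] -> [-40, 5, -34, -46, -4, -15]
  [-1, -27, 1, -3, 48, 46, -33, -12, 16] -> [-3, 48, 46, -33, -12, 16] -> [48, 46, -33, -12, 16] -> [16, -12, -33, 46, 48]
  [10, 21, 10, 38, -25, 34, -13, -21] -> [38, -25, 34, -13, -21] -> [-25, 34, -13, -21] -> [-21, -13, 34, -25]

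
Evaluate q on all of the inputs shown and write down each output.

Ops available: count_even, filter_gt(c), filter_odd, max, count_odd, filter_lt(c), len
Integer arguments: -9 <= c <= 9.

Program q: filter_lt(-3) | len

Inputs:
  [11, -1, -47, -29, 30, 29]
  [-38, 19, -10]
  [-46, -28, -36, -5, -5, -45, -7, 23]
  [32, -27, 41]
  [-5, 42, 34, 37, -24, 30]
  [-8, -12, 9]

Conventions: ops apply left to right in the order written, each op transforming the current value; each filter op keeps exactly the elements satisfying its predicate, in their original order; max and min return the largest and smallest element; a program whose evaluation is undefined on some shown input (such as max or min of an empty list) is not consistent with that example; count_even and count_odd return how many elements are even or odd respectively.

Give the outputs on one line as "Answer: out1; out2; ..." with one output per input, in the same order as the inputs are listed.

Execution, op by op:
  [11, -1, -47, -29, 30, 29] -> [-47, -29] -> 2
  [-38, 19, -10] -> [-38, -10] -> 2
  [-46, -28, -36, -5, -5, -45, -7, 23] -> [-46, -28, -36, -5, -5, -45, -7] -> 7
  [32, -27, 41] -> [-27] -> 1
  [-5, 42, 34, 37, -24, 30] -> [-5, -24] -> 2
  [-8, -12, 9] -> [-8, -12] -> 2

2; 2; 7; 1; 2; 2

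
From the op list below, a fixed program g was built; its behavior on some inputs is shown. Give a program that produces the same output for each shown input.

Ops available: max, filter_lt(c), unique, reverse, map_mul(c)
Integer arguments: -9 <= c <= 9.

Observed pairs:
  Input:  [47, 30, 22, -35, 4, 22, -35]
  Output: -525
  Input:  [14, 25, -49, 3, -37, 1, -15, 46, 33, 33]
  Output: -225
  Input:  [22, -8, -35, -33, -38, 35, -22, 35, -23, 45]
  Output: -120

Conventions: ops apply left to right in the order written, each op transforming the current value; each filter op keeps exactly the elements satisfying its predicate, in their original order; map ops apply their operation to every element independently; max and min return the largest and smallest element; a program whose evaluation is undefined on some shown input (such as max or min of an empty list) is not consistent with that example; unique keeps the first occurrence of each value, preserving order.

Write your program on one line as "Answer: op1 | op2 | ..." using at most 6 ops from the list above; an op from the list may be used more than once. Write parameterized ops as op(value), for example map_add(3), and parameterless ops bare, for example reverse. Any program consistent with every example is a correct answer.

unique | map_mul(5) | filter_lt(-4) | map_mul(3) | max

Check, running the answer program on each example:
  [47, 30, 22, -35, 4, 22, -35] -> [47, 30, 22, -35, 4] -> [235, 150, 110, -175, 20] -> [-175] -> [-525] -> -525
  [14, 25, -49, 3, -37, 1, -15, 46, 33, 33] -> [14, 25, -49, 3, -37, 1, -15, 46, 33] -> [70, 125, -245, 15, -185, 5, -75, 230, 165] -> [-245, -185, -75] -> [-735, -555, -225] -> -225
  [22, -8, -35, -33, -38, 35, -22, 35, -23, 45] -> [22, -8, -35, -33, -38, 35, -22, -23, 45] -> [110, -40, -175, -165, -190, 175, -110, -115, 225] -> [-40, -175, -165, -190, -110, -115] -> [-120, -525, -495, -570, -330, -345] -> -120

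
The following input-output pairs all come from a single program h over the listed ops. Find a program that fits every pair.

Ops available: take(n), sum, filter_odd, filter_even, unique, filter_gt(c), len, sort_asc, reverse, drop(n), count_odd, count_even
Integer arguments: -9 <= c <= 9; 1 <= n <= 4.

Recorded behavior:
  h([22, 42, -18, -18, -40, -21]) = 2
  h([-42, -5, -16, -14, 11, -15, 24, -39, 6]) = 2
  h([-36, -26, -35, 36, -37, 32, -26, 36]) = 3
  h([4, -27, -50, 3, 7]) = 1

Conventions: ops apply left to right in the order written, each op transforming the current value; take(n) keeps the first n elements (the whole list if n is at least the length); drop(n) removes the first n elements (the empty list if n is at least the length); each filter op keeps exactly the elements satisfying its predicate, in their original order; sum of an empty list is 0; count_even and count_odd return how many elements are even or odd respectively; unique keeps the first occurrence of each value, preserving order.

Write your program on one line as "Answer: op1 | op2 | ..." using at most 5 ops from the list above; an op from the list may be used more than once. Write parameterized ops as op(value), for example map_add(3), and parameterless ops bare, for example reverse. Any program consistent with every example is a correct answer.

reverse | filter_gt(3) | filter_even | count_even

Check, running the answer program on each example:
  [22, 42, -18, -18, -40, -21] -> [-21, -40, -18, -18, 42, 22] -> [42, 22] -> [42, 22] -> 2
  [-42, -5, -16, -14, 11, -15, 24, -39, 6] -> [6, -39, 24, -15, 11, -14, -16, -5, -42] -> [6, 24, 11] -> [6, 24] -> 2
  [-36, -26, -35, 36, -37, 32, -26, 36] -> [36, -26, 32, -37, 36, -35, -26, -36] -> [36, 32, 36] -> [36, 32, 36] -> 3
  [4, -27, -50, 3, 7] -> [7, 3, -50, -27, 4] -> [7, 4] -> [4] -> 1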